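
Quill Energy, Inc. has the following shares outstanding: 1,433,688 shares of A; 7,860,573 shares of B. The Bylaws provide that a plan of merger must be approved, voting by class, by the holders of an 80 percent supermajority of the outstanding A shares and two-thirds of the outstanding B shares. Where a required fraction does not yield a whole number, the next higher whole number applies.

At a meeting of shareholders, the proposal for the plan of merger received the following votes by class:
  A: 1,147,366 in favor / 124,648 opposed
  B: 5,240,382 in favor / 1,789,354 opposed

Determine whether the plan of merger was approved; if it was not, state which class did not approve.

Approved — every class gave the required vote.

A: 4/5 of 1433688 = 1146950.40, rounded up to 1146951; 1,146,951 required, 1,147,366 in favor — approved.
B: 2/3 of 7860573 = 5240382; 5,240,382 required, 5,240,382 in favor — approved.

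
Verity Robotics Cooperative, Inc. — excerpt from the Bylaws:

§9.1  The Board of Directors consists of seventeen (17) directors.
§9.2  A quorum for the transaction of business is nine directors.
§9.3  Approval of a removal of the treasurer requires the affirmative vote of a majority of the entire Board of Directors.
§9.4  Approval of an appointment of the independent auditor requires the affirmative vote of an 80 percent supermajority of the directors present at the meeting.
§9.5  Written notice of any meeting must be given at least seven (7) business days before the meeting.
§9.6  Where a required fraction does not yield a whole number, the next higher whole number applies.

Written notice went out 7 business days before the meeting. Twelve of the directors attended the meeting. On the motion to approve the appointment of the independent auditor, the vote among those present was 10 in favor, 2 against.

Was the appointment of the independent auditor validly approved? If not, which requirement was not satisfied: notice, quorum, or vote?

Valid — all requirements satisfied.

Notice: 7 business days given; 7 required (7 ≥ 7). Satisfied.
Quorum: 12 present; quorum is 9. Satisfied.
Vote: the appointment of the independent auditor requires four-fifths of the directors present (12). 4/5 of 12 = 9.60, rounded up to 10, so 10 affirmative votes are needed; 10 voted in favor. Satisfied.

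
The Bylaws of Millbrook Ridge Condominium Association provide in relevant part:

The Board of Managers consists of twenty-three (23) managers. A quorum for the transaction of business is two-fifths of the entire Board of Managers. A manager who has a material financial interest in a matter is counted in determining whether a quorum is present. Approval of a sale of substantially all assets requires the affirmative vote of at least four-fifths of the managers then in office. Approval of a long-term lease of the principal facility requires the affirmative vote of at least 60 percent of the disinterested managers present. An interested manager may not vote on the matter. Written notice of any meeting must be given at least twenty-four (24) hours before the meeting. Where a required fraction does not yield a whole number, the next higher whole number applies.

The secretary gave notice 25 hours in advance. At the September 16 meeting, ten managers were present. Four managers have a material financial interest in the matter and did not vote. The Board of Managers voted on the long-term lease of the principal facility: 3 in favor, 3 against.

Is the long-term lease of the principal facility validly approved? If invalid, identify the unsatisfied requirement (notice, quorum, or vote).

Notice: 25 hours given; 24 required (25 ≥ 24). Satisfied.
Quorum: 10 present (interested managers count toward quorum); quorum is 10. Satisfied.
Vote: the long-term lease of the principal facility requires three-fifths of the disinterested managers present (10 − 4 = 6). 3/5 of 6 = 3.60, rounded up to 4, so 4 affirmative votes are needed; 3 voted in favor. Not satisfied.

Invalid — vote requirement not satisfied.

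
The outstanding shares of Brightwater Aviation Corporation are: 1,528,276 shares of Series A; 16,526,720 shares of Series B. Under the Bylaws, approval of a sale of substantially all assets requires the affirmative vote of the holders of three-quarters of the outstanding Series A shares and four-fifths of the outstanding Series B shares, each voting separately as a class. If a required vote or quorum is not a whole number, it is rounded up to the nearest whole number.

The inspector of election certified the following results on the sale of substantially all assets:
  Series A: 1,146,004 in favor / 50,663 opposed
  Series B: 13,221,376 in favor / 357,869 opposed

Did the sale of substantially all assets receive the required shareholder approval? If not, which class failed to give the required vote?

Series A: 3/4 of 1528276 = 1146207; 1,146,207 required, 1,146,004 in favor — not approved.
Series B: 4/5 of 16526720 = 13221376; 13,221,376 required, 13,221,376 in favor — approved.

Not approved — the Series A shares did not give the required vote.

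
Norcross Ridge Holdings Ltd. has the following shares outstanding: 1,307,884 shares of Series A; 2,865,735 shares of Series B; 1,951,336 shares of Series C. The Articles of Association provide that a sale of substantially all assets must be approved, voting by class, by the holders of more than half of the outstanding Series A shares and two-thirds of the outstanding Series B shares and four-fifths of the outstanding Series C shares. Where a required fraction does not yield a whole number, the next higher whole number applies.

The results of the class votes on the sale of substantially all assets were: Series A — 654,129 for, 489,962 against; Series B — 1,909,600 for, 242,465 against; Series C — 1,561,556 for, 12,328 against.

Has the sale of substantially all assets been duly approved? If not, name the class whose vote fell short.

Not approved — the Series B shares did not give the required vote.

Series A: a majority of 1307884 is 653943; 653,943 required, 654,129 in favor — approved.
Series B: 2/3 of 2865735 = 1910490; 1,910,490 required, 1,909,600 in favor — not approved.
Series C: 4/5 of 1951336 = 1561068.80, rounded up to 1561069; 1,561,069 required, 1,561,556 in favor — approved.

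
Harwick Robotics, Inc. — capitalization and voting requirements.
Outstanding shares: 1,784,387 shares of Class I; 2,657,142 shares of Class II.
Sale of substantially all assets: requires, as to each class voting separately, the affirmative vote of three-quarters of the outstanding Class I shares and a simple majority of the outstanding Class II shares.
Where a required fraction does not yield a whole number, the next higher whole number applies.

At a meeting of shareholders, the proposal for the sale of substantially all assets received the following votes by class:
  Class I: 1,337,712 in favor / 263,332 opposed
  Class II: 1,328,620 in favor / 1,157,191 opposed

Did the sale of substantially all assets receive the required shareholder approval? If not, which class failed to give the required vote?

Not approved — the Class I shares did not give the required vote.

Class I: 3/4 of 1784387 = 1338290.25, rounded up to 1338291; 1,338,291 required, 1,337,712 in favor — not approved.
Class II: a majority of 2657142 is 1328572; 1,328,572 required, 1,328,620 in favor — approved.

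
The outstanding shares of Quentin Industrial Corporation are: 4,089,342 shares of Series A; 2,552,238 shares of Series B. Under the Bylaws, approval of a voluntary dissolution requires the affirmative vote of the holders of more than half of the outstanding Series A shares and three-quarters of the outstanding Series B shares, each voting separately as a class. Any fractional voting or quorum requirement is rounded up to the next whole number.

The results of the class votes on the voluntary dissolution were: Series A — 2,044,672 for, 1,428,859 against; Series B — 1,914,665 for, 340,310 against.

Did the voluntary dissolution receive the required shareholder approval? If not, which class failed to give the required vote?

Approved — every class gave the required vote.

Series A: a majority of 4089342 is 2044672; 2,044,672 required, 2,044,672 in favor — approved.
Series B: 3/4 of 2552238 = 1914178.50, rounded up to 1914179; 1,914,179 required, 1,914,665 in favor — approved.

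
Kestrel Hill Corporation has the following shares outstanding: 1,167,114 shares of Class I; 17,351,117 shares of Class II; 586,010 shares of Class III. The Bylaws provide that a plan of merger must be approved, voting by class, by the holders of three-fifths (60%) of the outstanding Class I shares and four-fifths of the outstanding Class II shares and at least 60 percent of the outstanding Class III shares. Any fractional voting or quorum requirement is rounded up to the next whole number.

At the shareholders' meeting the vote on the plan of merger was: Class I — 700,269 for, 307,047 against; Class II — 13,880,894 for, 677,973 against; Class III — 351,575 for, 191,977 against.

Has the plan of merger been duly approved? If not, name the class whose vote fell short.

Not approved — the Class III shares did not give the required vote.

Class I: 3/5 of 1167114 = 700268.40, rounded up to 700269; 700,269 required, 700,269 in favor — approved.
Class II: 4/5 of 17351117 = 13880893.60, rounded up to 13880894; 13,880,894 required, 13,880,894 in favor — approved.
Class III: 3/5 of 586010 = 351606; 351,606 required, 351,575 in favor — not approved.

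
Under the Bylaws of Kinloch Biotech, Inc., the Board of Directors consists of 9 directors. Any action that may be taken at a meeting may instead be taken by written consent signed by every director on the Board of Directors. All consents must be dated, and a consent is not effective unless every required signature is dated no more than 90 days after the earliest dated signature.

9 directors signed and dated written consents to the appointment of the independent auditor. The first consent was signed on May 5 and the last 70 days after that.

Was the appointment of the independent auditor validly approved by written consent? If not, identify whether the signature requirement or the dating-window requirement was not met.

Effective — both the signature and dating-window requirements are satisfied.

Signatures required: the unanimous vote of 9 — unanimous means all 9, so 9 needed; 9 signed. Sufficient.
Dating window: the latest signature is 70 days after the earliest; the limit is 90 days. Within the window.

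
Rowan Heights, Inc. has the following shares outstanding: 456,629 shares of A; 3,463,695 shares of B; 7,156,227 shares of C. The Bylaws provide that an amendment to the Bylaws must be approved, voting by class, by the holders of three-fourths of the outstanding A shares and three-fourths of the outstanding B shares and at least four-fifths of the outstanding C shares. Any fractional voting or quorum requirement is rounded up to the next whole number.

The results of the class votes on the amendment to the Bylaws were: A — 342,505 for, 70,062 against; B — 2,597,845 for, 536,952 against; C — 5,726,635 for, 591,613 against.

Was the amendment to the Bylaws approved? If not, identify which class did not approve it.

Approved — every class gave the required vote.

A: 3/4 of 456629 = 342471.75, rounded up to 342472; 342,472 required, 342,505 in favor — approved.
B: 3/4 of 3463695 = 2597771.25, rounded up to 2597772; 2,597,772 required, 2,597,845 in favor — approved.
C: 4/5 of 7156227 = 5724981.60, rounded up to 5724982; 5,724,982 required, 5,726,635 in favor — approved.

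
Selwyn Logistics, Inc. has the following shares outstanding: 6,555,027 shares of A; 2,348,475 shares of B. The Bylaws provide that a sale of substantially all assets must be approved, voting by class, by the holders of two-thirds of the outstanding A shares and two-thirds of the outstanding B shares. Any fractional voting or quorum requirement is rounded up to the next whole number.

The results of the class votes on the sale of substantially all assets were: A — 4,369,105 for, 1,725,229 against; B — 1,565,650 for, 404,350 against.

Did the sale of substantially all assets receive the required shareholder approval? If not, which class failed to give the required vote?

A: 2/3 of 6555027 = 4370018; 4,370,018 required, 4,369,105 in favor — not approved.
B: 2/3 of 2348475 = 1565650; 1,565,650 required, 1,565,650 in favor — approved.

Not approved — the A shares did not give the required vote.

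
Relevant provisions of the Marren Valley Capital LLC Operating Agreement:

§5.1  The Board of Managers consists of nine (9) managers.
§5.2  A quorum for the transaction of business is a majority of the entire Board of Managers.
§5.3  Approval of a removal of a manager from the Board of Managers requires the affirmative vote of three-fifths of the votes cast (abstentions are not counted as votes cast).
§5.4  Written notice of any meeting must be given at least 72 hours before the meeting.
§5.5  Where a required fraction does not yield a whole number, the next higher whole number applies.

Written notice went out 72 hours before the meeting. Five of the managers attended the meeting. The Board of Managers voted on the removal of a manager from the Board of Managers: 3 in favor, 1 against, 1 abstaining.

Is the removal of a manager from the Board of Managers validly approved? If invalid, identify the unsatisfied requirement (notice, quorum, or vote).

Notice: 72 hours given; 72 required (72 ≥ 72). Satisfied.
Quorum: 5 present; quorum is 5. Satisfied.
Vote: the removal of a manager from the Board of Managers requires three-fifths of the votes cast (5 present − 1 abstaining = 4). 3/5 of 4 = 2.40, rounded up to 3, so 3 affirmative votes are needed; 3 voted in favor. Satisfied.

Valid — all requirements satisfied.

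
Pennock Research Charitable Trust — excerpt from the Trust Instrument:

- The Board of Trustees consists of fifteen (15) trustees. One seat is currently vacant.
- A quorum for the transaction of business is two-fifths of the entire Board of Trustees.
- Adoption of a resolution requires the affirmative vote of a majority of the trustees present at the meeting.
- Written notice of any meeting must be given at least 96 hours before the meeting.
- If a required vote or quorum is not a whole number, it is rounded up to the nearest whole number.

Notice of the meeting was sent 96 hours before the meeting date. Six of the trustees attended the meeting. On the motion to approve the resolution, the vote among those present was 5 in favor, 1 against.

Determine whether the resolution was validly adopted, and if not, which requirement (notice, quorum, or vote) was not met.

Valid — all requirements satisfied.

Notice: 96 hours given; 96 required (96 ≥ 96). Satisfied.
Quorum: 6 present; quorum is 6. Satisfied.
Vote: the resolution requires a majority of the trustees present (6). A majority of 6 is 4, so 4 affirmative votes are needed; 5 voted in favor. Satisfied.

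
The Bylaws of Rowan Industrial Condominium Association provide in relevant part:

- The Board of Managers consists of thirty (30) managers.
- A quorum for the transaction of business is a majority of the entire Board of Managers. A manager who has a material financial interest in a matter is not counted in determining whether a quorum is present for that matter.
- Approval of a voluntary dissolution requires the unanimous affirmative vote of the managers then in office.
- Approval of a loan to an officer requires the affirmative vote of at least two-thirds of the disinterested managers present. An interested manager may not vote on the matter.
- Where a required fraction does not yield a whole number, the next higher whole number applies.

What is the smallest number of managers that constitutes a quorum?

A majority of 30 is 16.

16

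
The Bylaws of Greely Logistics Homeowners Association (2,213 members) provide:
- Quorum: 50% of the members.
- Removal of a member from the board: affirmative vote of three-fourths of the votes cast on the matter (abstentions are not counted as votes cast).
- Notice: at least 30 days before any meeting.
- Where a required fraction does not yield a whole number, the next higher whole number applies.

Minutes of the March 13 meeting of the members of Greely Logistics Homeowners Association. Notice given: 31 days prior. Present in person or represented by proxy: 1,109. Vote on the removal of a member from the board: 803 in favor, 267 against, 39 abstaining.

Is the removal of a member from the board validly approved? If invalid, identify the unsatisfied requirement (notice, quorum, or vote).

Notice: 31 days given; 30 required. Satisfied.
Quorum: 50% of 2,213 = 1,106.50, rounded up to 1,107; 1,109 present. Satisfied.
Vote: requires three-fourths of the votes cast (1,109 − 39 abstaining = 1,070); 3/4 of 1070 = 802.50, rounded up to 803, so 803 needed; 803 in favor. Satisfied.

Valid — all requirements satisfied.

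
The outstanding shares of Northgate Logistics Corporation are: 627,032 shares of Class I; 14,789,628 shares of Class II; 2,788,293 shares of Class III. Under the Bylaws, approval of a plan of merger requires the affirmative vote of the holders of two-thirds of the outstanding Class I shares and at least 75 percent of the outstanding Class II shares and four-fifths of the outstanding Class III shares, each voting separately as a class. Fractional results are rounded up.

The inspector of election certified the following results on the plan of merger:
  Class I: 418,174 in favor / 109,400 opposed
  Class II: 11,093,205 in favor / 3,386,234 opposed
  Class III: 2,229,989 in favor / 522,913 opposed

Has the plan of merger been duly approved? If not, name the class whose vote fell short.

Class I: 2/3 of 627032 = 418021.33, rounded up to 418022; 418,022 required, 418,174 in favor — approved.
Class II: 3/4 of 14789628 = 11092221; 11,092,221 required, 11,093,205 in favor — approved.
Class III: 4/5 of 2788293 = 2230634.40, rounded up to 2230635; 2,230,635 required, 2,229,989 in favor — not approved.

Not approved — the Class III shares did not give the required vote.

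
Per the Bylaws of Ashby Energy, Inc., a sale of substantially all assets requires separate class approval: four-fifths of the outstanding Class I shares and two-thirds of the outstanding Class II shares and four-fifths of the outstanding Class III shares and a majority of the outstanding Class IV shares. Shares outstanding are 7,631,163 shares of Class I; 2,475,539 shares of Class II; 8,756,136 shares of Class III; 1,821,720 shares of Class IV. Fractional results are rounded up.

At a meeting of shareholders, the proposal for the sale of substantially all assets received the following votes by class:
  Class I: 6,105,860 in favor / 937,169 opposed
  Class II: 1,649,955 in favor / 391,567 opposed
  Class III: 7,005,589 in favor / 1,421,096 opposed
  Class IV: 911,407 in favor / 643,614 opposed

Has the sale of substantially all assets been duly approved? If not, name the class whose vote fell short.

Class I: 4/5 of 7631163 = 6104930.40, rounded up to 6104931; 6,104,931 required, 6,105,860 in favor — approved.
Class II: 2/3 of 2475539 = 1650359.33, rounded up to 1650360; 1,650,360 required, 1,649,955 in favor — not approved.
Class III: 4/5 of 8756136 = 7004908.80, rounded up to 7004909; 7,004,909 required, 7,005,589 in favor — approved.
Class IV: a majority of 1821720 is 910861; 910,861 required, 911,407 in favor — approved.

Not approved — the Class II shares did not give the required vote.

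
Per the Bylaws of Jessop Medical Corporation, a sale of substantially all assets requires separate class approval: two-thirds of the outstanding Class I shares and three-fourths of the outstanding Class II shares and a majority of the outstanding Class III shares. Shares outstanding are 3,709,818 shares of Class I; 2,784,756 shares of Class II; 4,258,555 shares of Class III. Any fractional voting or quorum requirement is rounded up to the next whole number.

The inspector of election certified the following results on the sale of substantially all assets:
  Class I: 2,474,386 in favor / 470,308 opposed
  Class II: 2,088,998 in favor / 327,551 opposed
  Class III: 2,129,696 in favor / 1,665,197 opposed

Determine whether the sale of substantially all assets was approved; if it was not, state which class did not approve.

Class I: 2/3 of 3709818 = 2473212; 2,473,212 required, 2,474,386 in favor — approved.
Class II: 3/4 of 2784756 = 2088567; 2,088,567 required, 2,088,998 in favor — approved.
Class III: a majority of 4258555 is 2129278; 2,129,278 required, 2,129,696 in favor — approved.

Approved — every class gave the required vote.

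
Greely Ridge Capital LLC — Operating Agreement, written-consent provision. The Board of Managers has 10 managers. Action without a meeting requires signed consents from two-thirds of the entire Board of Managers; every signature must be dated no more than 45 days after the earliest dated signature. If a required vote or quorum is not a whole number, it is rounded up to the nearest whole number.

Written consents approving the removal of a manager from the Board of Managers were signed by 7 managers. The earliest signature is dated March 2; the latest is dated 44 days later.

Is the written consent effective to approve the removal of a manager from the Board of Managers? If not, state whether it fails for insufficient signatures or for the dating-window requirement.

Effective — both the signature and dating-window requirements are satisfied.

Signatures required: two-thirds of 10 — 2/3 of 10 = 6.67, rounded up to 7, so 7 needed; 7 signed. Sufficient.
Dating window: the latest signature is 44 days after the earliest; the limit is 45 days. Within the window.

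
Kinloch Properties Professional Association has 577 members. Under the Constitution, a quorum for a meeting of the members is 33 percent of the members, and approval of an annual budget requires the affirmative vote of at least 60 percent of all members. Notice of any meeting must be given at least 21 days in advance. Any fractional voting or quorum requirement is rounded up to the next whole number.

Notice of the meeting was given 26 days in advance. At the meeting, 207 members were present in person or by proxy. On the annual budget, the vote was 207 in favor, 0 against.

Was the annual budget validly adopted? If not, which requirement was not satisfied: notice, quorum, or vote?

Notice: 26 days given; 21 required. Satisfied.
Quorum: 33% of 577 = 190.41, rounded up to 191; 207 present. Satisfied.
Vote: requires three-fifths of all members (577); 3/5 of 577 = 346.20, rounded up to 347, so 347 needed; 207 in favor. Not satisfied.

Invalid — vote requirement not satisfied.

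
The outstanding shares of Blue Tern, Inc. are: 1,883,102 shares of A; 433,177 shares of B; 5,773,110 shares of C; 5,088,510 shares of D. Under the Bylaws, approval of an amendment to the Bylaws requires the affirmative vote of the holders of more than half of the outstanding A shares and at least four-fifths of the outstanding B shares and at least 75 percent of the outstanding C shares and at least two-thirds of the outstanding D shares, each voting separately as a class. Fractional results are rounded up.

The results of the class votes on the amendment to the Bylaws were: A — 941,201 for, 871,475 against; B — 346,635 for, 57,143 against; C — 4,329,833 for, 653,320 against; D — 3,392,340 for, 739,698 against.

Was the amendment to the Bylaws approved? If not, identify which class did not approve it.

Not approved — the A shares did not give the required vote.

A: a majority of 1883102 is 941552; 941,552 required, 941,201 in favor — not approved.
B: 4/5 of 433177 = 346541.60, rounded up to 346542; 346,542 required, 346,635 in favor — approved.
C: 3/4 of 5773110 = 4329832.50, rounded up to 4329833; 4,329,833 required, 4,329,833 in favor — approved.
D: 2/3 of 5088510 = 3392340; 3,392,340 required, 3,392,340 in favor — approved.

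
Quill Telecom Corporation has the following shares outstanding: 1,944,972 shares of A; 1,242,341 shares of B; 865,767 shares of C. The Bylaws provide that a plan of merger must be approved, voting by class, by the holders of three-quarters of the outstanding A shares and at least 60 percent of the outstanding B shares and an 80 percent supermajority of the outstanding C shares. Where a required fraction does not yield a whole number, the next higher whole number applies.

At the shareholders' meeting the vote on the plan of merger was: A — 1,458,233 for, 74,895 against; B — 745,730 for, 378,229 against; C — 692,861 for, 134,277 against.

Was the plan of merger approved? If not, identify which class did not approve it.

A: 3/4 of 1944972 = 1458729; 1,458,729 required, 1,458,233 in favor — not approved.
B: 3/5 of 1242341 = 745404.60, rounded up to 745405; 745,405 required, 745,730 in favor — approved.
C: 4/5 of 865767 = 692613.60, rounded up to 692614; 692,614 required, 692,861 in favor — approved.

Not approved — the A shares did not give the required vote.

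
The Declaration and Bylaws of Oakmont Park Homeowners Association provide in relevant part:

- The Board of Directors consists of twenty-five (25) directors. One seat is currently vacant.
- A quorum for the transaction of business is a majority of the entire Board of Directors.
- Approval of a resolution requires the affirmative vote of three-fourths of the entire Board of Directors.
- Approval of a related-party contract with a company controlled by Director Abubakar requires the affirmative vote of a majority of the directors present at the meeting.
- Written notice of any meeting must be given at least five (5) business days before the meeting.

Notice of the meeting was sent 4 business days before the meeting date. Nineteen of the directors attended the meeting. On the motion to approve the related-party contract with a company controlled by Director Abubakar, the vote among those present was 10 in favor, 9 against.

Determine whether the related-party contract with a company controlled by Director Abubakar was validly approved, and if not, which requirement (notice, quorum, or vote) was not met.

Invalid — notice requirement not satisfied.

Notice: 4 business days given; 5 required (4 < 5). Not satisfied.
Quorum: 19 present; quorum is 13. Satisfied.
Vote: the related-party contract with a company controlled by Director Abubakar requires a majority of the directors present (19). A majority of 19 is 10, so 10 affirmative votes are needed; 10 voted in favor. Satisfied.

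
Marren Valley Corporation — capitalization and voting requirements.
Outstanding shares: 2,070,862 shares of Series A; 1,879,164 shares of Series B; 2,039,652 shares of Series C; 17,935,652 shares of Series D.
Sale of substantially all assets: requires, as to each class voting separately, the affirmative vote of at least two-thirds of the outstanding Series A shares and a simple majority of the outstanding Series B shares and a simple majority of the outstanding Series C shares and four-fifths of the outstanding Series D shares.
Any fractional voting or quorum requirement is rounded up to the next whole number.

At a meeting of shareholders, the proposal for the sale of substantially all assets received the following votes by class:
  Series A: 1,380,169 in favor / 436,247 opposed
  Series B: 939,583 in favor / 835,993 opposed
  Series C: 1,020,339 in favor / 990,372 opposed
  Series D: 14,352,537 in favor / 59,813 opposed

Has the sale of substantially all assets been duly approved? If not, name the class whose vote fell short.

Series A: 2/3 of 2070862 = 1380574.67, rounded up to 1380575; 1,380,575 required, 1,380,169 in favor — not approved.
Series B: a majority of 1879164 is 939583; 939,583 required, 939,583 in favor — approved.
Series C: a majority of 2039652 is 1019827; 1,019,827 required, 1,020,339 in favor — approved.
Series D: 4/5 of 17935652 = 14348521.60, rounded up to 14348522; 14,348,522 required, 14,352,537 in favor — approved.

Not approved — the Series A shares did not give the required vote.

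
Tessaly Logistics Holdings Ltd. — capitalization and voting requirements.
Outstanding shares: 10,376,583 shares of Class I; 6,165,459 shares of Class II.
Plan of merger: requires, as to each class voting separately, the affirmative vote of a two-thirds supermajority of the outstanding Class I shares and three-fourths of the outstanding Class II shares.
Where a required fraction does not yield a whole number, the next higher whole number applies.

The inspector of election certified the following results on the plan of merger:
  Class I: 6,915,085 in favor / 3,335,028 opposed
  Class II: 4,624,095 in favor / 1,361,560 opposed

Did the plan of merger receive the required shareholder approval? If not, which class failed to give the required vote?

Not approved — the Class I shares did not give the required vote.

Class I: 2/3 of 10376583 = 6917722; 6,917,722 required, 6,915,085 in favor — not approved.
Class II: 3/4 of 6165459 = 4624094.25, rounded up to 4624095; 4,624,095 required, 4,624,095 in favor — approved.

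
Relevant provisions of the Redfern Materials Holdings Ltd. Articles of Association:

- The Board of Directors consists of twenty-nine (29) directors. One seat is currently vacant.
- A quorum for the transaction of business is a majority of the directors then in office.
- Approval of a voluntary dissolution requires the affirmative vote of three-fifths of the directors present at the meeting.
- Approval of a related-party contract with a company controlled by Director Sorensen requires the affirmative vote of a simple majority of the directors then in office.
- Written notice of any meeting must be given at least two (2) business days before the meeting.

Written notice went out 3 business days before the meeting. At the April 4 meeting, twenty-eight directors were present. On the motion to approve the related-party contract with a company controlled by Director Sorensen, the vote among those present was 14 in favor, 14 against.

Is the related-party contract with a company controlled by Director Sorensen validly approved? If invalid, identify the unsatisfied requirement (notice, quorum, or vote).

Invalid — vote requirement not satisfied.

Notice: 3 business days given; 2 required (3 ≥ 2). Satisfied.
Quorum: 28 present; quorum is 15. Satisfied.
Vote: the related-party contract with a company controlled by Director Sorensen requires a majority of the directors then in office (28). A majority of 28 is 15, so 15 affirmative votes are needed; 14 voted in favor. Not satisfied.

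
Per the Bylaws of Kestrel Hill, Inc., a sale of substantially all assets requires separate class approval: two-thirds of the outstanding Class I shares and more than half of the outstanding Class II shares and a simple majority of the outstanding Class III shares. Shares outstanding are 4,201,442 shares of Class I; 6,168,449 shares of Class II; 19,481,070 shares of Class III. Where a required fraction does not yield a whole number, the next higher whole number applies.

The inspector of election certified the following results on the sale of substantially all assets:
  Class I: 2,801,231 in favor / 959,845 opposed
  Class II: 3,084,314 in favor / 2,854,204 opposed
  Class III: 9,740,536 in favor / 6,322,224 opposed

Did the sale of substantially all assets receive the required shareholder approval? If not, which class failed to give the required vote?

Class I: 2/3 of 4201442 = 2800961.33, rounded up to 2800962; 2,800,962 required, 2,801,231 in favor — approved.
Class II: a majority of 6168449 is 3084225; 3,084,225 required, 3,084,314 in favor — approved.
Class III: a majority of 19481070 is 9740536; 9,740,536 required, 9,740,536 in favor — approved.

Approved — every class gave the required vote.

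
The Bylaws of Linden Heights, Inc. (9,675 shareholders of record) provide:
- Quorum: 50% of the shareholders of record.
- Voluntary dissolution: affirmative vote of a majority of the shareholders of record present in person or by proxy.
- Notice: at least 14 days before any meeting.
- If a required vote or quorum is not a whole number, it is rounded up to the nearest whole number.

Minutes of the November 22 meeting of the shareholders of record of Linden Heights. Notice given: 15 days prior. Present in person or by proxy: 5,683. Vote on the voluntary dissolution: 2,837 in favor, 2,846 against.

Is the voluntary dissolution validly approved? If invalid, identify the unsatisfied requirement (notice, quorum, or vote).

Invalid — vote requirement not satisfied.

Notice: 15 days given; 14 required. Satisfied.
Quorum: 50% of 9,675 = 4,837.50, rounded up to 4,838; 5,683 present. Satisfied.
Vote: requires a majority of those present (5,683); a majority of 5683 is 2842, so 2,842 needed; 2,837 in favor. Not satisfied.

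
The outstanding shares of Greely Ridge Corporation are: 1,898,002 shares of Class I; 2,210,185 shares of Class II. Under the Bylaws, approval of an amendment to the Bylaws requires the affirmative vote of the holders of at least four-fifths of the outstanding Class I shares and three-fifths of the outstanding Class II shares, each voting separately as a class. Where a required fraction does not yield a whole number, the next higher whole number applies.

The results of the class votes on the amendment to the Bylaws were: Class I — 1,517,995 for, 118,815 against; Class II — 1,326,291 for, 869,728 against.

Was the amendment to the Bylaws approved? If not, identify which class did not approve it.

Class I: 4/5 of 1898002 = 1518401.60, rounded up to 1518402; 1,518,402 required, 1,517,995 in favor — not approved.
Class II: 3/5 of 2210185 = 1326111; 1,326,111 required, 1,326,291 in favor — approved.

Not approved — the Class I shares did not give the required vote.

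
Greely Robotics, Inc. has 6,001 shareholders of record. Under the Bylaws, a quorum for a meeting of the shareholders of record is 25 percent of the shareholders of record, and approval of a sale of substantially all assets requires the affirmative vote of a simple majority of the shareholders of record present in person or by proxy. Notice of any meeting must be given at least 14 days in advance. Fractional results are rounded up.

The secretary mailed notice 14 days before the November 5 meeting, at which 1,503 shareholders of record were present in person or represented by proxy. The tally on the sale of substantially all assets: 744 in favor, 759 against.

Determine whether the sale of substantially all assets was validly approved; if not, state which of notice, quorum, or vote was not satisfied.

Invalid — vote requirement not satisfied.

Notice: 14 days given; 14 required. Satisfied.
Quorum: 25% of 6,001 = 1,500.25, rounded up to 1,501; 1,503 present. Satisfied.
Vote: requires a majority of those present (1,503); a majority of 1503 is 752, so 752 needed; 744 in favor. Not satisfied.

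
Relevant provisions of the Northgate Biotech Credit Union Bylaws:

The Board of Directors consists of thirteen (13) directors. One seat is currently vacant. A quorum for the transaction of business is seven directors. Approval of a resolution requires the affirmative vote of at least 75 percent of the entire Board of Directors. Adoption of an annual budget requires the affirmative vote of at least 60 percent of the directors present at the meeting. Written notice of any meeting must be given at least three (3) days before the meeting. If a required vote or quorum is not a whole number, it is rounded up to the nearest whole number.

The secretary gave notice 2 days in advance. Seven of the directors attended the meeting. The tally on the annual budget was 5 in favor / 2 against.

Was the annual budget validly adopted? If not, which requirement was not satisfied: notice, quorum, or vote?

Invalid — notice requirement not satisfied.

Notice: 2 days given; 3 required (2 < 3). Not satisfied.
Quorum: 7 present; quorum is 7. Satisfied.
Vote: the annual budget requires three-fifths of the directors present (7). 3/5 of 7 = 4.20, rounded up to 5, so 5 affirmative votes are needed; 5 voted in favor. Satisfied.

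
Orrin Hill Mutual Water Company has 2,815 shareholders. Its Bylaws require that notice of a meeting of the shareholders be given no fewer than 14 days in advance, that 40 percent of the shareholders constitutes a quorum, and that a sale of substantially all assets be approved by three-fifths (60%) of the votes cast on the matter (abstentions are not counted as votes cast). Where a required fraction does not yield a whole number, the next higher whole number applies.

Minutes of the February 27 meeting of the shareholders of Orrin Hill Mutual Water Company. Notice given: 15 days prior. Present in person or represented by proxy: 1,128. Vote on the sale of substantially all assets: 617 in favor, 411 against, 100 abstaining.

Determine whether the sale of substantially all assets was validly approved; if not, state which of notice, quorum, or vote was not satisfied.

Notice: 15 days given; 14 required. Satisfied.
Quorum: 40% of 2,815 = 1,126; 1,128 present. Satisfied.
Vote: requires three-fifths of the votes cast (1,128 − 100 abstaining = 1,028); 3/5 of 1028 = 616.80, rounded up to 617, so 617 needed; 617 in favor. Satisfied.

Valid — all requirements satisfied.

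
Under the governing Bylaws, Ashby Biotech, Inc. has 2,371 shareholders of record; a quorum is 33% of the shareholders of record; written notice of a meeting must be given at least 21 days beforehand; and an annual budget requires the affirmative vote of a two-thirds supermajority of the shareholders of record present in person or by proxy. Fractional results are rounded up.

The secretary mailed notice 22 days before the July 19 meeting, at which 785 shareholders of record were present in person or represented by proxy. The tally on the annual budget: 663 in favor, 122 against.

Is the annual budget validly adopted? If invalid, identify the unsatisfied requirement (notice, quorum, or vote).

Valid — all requirements satisfied.

Notice: 22 days given; 21 required. Satisfied.
Quorum: 33% of 2,371 = 782.43, rounded up to 783; 785 present. Satisfied.
Vote: requires two-thirds of those present (785); 2/3 of 785 = 523.33, rounded up to 524, so 524 needed; 663 in favor. Satisfied.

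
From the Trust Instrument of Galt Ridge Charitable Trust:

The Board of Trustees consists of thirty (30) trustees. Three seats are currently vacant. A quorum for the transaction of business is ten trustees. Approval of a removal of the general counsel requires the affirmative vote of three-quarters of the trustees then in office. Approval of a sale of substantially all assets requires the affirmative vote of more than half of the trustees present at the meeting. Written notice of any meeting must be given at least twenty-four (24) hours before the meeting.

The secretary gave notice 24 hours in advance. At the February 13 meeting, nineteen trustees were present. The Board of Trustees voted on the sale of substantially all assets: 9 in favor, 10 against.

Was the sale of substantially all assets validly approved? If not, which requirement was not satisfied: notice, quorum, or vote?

Notice: 24 hours given; 24 required (24 ≥ 24). Satisfied.
Quorum: 19 present; quorum is 10. Satisfied.
Vote: the sale of substantially all assets requires a majority of the trustees present (19). A majority of 19 is 10, so 10 affirmative votes are needed; 9 voted in favor. Not satisfied.

Invalid — vote requirement not satisfied.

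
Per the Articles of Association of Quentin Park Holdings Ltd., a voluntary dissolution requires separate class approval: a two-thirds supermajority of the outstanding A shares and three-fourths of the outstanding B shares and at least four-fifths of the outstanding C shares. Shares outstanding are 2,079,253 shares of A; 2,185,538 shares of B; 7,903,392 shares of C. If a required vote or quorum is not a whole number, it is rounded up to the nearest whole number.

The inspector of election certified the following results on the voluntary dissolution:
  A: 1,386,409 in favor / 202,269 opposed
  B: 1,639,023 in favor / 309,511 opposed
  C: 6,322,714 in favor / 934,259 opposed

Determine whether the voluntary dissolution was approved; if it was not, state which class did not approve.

Not approved — the B shares did not give the required vote.

A: 2/3 of 2079253 = 1386168.67, rounded up to 1386169; 1,386,169 required, 1,386,409 in favor — approved.
B: 3/4 of 2185538 = 1639153.50, rounded up to 1639154; 1,639,154 required, 1,639,023 in favor — not approved.
C: 4/5 of 7903392 = 6322713.60, rounded up to 6322714; 6,322,714 required, 6,322,714 in favor — approved.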